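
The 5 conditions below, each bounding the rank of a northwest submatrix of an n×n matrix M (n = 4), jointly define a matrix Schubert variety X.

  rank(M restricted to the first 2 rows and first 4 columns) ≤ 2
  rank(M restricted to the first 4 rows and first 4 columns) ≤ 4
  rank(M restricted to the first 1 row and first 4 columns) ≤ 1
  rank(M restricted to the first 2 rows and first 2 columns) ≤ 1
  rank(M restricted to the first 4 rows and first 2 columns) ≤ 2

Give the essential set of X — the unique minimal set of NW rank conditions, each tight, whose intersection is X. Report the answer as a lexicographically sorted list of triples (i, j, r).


Computing R[i][j] = min implied NW-rank bound (n=4, 5 conditions):

  1 | 1 | 1 | 1
  1 | 1 | 2 | 2
  1 | 2 | 3 | 3
  1 | 2 | 3 | 4

giving w = (1, 3, 2, 4) via Δ²R.

Rothe diagram D(w) (1 cell), 1 SE-corner (essential condition):

[(2, 2, 1)]


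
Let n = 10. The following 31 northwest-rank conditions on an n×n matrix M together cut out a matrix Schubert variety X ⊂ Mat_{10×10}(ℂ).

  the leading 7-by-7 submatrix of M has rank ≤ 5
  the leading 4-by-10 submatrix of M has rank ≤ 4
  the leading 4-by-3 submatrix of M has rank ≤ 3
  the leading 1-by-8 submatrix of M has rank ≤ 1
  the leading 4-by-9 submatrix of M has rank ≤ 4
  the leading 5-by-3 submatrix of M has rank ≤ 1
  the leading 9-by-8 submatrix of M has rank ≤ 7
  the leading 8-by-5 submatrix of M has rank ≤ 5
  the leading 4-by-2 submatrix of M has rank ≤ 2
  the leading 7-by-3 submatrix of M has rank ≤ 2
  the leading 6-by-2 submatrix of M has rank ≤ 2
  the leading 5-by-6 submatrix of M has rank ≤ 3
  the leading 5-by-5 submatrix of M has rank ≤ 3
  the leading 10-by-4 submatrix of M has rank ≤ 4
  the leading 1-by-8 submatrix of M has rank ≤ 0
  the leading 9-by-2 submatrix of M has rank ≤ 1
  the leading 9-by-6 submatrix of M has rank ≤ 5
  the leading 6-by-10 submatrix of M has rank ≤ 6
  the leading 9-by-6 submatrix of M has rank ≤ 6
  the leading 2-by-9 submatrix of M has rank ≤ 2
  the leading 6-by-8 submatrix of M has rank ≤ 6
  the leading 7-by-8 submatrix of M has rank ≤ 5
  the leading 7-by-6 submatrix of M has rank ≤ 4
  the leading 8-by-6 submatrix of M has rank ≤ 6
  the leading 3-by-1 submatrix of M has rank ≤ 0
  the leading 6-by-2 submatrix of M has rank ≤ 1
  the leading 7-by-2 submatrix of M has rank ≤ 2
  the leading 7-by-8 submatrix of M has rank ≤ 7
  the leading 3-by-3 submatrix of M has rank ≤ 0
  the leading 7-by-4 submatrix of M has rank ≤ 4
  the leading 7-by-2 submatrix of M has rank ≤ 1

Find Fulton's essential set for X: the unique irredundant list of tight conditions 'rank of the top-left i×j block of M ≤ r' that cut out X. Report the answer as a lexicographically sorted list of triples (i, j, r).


Recovering R(i,j) via the rank-extension bound from the 31 conditions:

  row 1: 0, 0, 0, 0, 0, 0, 0, 0, 1, 1
  row 2: 0, 0, 0, 1, 1, 1, 1, 1, 2, 2
  row 3: 0, 0, 0, 1, 2, 2, 2, 2, 3, 3
  row 4: 1, 1, 1, 2, 3, 3, 3, 3, 4, 4
  row 5: 1, 1, 1, 2, 3, 3, 4, 4, 5, 5
  row 6: 1, 1, 2, 3, 4, 4, 5, 5, 6, 6
  row 7: 1, 1, 2, 3, 4, 4, 5, 5, 6, 7
  row 8: 1, 1, 2, 3, 4, 5, 6, 6, 7, 8
  row 9: 1, 1, 2, 3, 4, 5, 6, 7, 8, 9
  row 10: 1, 2, 3, 4, 5, 6, 7, 8, 9, 10

second differences of R give the permutation w = (9, 4, 5, 1, 7, 3, 10, 6, 8, 2).

Fulton essential set (7 of the 23 Rothe cells):

[(1, 8, 0), (3, 3, 0), (5, 3, 1), (5, 6, 3), (7, 6, 4), (7, 8, 5), (9, 2, 1)]


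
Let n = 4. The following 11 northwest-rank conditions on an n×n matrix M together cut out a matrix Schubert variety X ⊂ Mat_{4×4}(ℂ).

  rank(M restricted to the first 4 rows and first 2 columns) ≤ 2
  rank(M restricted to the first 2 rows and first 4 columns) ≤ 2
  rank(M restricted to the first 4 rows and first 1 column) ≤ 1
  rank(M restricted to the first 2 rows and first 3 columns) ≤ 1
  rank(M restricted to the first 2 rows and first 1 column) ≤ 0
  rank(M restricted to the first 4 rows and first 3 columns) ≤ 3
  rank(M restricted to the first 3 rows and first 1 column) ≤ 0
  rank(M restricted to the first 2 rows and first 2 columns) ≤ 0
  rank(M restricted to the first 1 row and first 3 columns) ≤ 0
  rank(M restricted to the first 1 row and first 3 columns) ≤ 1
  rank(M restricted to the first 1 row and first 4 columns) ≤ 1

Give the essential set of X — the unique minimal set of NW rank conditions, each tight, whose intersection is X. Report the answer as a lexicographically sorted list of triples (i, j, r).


Reconstructing r_w from the 11 given conditions:

  row 1: 0 0 0 1
  row 2: 0 0 1 2
  row 3: 0 1 2 3
  row 4: 1 2 3 4

reading off 1-entries of Δ²R: w = (4, 3, 2, 1).

3 SE-corners of the 6-cell Rothe diagram give Ess(w):

[(1, 3, 0), (2, 2, 0), (3, 1, 0)]


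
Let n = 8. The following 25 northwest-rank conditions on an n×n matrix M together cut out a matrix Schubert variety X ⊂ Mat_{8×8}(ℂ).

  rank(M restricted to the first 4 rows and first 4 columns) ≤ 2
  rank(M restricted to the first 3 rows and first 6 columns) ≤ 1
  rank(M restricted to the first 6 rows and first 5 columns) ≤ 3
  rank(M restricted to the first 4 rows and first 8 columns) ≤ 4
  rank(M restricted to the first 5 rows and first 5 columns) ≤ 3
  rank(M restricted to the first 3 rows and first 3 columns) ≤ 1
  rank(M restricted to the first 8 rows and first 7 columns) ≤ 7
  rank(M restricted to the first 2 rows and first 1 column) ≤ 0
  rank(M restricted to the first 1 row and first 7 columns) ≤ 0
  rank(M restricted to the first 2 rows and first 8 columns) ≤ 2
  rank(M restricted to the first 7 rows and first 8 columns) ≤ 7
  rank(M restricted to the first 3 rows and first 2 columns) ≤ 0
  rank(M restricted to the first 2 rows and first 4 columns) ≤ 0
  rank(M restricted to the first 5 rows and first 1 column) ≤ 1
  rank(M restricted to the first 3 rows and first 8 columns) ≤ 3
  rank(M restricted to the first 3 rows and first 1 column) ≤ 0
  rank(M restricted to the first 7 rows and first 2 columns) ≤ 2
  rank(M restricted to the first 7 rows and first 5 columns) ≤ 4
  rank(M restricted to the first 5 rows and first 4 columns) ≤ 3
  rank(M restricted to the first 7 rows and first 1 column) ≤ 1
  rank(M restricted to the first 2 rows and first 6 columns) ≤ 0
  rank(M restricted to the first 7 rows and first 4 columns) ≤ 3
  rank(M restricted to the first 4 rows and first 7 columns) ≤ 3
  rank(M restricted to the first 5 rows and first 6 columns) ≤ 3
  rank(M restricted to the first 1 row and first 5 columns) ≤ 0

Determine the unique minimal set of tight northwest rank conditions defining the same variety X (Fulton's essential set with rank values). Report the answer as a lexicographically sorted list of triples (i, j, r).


Propagating the 25 rank bounds to every northwest block:

  i=1: 0 | 0 | 0 | 0 | 0 | 0 | 0 | 1
  i=2: 0 | 0 | 0 | 0 | 0 | 0 | 1 | 2
  i=3: 0 | 0 | 1 | 1 | 1 | 1 | 2 | 3
  i=4: 1 | 1 | 2 | 2 | 2 | 2 | 3 | 4
  i=5: 1 | 2 | 3 | 3 | 3 | 3 | 4 | 5
  i=6: 1 | 2 | 3 | 3 | 3 | 4 | 5 | 6
  i=7: 1 | 2 | 3 | 3 | 4 | 5 | 6 | 7
  i=8: 1 | 2 | 3 | 4 | 5 | 6 | 7 | 8

reading off 1-entries of Δ²R: w = (8, 7, 3, 1, 2, 6, 5, 4).

|D(w)|=18, |Ess(w)|=5:

[(1, 7, 0), (2, 6, 0), (3, 2, 0), (6, 5, 3), (7, 4, 3)]


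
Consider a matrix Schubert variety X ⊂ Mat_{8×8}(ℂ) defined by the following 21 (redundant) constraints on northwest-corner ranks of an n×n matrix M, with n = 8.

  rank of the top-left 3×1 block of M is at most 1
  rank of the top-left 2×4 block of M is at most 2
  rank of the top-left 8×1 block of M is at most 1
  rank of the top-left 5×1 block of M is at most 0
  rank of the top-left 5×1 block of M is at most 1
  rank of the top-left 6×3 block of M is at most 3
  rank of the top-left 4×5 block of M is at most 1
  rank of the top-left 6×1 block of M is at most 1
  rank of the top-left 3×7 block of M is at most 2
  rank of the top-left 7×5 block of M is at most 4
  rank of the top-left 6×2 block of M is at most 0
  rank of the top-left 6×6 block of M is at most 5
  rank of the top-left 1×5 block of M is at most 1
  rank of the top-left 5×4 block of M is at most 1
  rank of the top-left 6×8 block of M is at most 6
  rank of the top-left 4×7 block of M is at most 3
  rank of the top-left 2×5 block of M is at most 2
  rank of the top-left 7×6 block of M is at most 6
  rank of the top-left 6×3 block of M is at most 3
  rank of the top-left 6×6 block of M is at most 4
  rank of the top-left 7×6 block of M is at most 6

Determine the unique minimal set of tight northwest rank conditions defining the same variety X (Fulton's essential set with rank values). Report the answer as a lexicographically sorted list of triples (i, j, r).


Computing R[i][j] = min implied NW-rank bound (n=8, 21 conditions):

  row 1: 0 | 0 | 1 | 1 | 1 | 1 | 1 | 1
  row 2: 0 | 0 | 1 | 1 | 1 | 2 | 2 | 2
  row 3: 0 | 0 | 1 | 1 | 1 | 2 | 2 | 3
  row 4: 0 | 0 | 1 | 1 | 1 | 2 | 3 | 4
  row 5: 0 | 0 | 1 | 1 | 2 | 3 | 4 | 5
  row 6: 0 | 0 | 1 | 2 | 3 | 4 | 5 | 6
  row 7: 1 | 1 | 2 | 3 | 4 | 5 | 6 | 7
  row 8: 1 | 2 | 3 | 4 | 5 | 6 | 7 | 8

second differences of R give the permutation w = (3, 6, 8, 7, 5, 4, 1, 2).

D(w) has 20 cells with 4 SE-corners; essential set:

[(3, 7, 2), (4, 5, 1), (5, 4, 1), (6, 2, 0)]


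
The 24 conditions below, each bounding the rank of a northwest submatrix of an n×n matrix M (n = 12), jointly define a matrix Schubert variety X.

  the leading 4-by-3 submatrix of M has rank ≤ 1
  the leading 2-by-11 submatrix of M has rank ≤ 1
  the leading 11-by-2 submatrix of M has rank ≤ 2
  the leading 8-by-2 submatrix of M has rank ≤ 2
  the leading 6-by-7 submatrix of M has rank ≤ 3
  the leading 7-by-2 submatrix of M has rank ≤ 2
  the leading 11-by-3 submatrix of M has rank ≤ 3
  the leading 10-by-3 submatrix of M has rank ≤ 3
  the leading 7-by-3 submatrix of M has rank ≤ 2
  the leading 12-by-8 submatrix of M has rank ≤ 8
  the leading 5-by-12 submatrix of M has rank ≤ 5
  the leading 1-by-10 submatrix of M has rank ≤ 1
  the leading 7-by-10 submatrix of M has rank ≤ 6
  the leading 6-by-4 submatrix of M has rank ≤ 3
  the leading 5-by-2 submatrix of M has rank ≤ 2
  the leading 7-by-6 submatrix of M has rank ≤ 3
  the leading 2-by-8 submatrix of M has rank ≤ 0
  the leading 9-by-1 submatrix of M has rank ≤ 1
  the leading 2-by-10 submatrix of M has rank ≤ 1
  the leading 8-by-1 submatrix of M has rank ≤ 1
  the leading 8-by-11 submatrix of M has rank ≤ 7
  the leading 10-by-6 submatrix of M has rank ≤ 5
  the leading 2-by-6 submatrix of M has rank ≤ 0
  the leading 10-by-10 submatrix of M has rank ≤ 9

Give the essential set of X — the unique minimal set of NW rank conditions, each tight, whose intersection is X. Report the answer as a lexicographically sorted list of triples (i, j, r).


Rank table r_w(12×12) implied by the 24 constraints:

  row 1: 0  0  0  0  0  0  0  0  1  1  1  1
  row 2: 0  0  0  0  0  0  0  0  1  1  1  2
  row 3: 1  1  1  1  1  1  1  1  2  2  2  3
  row 4: 1  1  1  2  2  2  2  2  3  3  3  4
  row 5: 1  2  2  3  3  3  3  3  4  4  4  5
  row 6: 1  2  2  3  3  3  3  4  5  5  5  6
  row 7: 1  2  2  3  3  3  4  5  6  6  6  7
  row 8: 1  2  3  4  4  4  5  6  7  7  7  8
  row 9: 1  2  3  4  5  5  6  7  8  8  8  9
  row 10: 1  2  3  4  5  5  6  7  8  9  9  10
  row 11: 1  2  3  4  5  6  7  8  9  10  10  11
  row 12: 1  2  3  4  5  6  7  8  9  10  11  12

hence w(1..12) = (9, 12, 1, 4, 2, 8, 7, 3, 5, 10, 6, 11).

Fulton essential set (7 of the 28 Rothe cells):

[(2, 8, 0), (2, 11, 1), (4, 3, 1), (6, 7, 3), (7, 3, 2), (7, 6, 3), (10, 6, 5)]


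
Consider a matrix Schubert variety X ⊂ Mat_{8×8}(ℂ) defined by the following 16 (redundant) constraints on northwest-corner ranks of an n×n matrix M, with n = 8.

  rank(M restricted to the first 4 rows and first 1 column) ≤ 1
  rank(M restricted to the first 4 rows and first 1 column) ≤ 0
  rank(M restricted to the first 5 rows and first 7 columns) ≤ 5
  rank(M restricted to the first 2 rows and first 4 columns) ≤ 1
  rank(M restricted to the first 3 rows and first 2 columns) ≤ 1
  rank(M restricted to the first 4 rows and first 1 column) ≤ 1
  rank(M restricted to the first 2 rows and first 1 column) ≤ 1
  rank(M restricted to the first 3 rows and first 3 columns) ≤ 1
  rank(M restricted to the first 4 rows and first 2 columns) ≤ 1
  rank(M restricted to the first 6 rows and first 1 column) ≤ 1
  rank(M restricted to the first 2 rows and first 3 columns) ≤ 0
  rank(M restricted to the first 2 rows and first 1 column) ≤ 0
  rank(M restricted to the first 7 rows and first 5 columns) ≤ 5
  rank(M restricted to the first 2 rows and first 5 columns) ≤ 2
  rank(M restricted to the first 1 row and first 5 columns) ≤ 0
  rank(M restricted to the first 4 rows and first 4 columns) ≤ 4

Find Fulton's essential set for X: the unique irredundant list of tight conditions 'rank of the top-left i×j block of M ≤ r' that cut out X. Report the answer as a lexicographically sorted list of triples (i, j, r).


Recovering R(i,j) via the rank-extension bound from the 16 conditions:

  0 0 0 0 0 1 1 1
  0 0 0 1 1 2 2 2
  0 1 1 2 2 3 3 3
  0 1 2 3 3 4 4 4
  1 2 3 4 4 5 5 5
  1 2 3 4 5 6 6 6
  1 2 3 4 5 6 7 7
  1 2 3 4 5 6 7 8

the unique w with this rank table is (6, 4, 2, 3, 1, 5, 7, 8).

3 SE-corners of the 10-cell Rothe diagram give Ess(w):

[(1, 5, 0), (2, 3, 0), (4, 1, 0)]


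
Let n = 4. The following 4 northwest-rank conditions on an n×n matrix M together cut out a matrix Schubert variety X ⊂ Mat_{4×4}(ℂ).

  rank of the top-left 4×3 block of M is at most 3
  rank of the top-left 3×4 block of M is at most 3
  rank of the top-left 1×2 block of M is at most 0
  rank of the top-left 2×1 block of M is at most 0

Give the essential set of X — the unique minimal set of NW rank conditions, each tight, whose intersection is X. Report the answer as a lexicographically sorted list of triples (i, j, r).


Computing R[i][j] = min implied NW-rank bound (n=4, 4 conditions):

  0 0 1 1
  0 1 2 2
  1 2 3 3
  1 2 3 4

the unique w with this rank table is (3, 2, 1, 4).

Fulton essential set (2 of the 3 Rothe cells):

[(1, 2, 0), (2, 1, 0)]


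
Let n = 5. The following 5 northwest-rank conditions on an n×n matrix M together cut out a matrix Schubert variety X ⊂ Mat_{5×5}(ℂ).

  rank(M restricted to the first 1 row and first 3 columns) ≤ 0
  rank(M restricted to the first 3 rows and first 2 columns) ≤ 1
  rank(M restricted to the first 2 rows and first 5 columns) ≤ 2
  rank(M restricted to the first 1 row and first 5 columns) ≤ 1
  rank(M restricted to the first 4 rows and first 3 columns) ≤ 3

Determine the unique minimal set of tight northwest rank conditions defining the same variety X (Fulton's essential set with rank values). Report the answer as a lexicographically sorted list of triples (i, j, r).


Reconstructing r_w from the 5 given conditions:

  i=1: 0  0  0  1  1
  i=2: 1  1  1  2  2
  i=3: 1  1  2  3  3
  i=4: 1  2  3  4  4
  i=5: 1  2  3  4  5

hence w(1..5) = (4, 1, 3, 2, 5).

|D(w)|=4, |Ess(w)|=2:

[(1, 3, 0), (3, 2, 1)]


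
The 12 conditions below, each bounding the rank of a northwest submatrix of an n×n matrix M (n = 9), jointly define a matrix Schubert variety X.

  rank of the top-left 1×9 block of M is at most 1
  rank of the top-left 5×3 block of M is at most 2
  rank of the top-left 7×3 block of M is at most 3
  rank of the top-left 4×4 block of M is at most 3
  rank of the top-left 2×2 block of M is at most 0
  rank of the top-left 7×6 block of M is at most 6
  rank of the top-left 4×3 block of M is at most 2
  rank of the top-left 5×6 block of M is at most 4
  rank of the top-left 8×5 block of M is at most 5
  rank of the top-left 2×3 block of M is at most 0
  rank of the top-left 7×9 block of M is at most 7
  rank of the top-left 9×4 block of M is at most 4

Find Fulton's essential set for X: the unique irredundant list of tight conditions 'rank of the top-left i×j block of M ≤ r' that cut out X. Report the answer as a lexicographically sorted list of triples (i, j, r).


Computing R[i][j] = min implied NW-rank bound (n=9, 12 conditions):

  0, 0, 0, 1, 1, 1, 1, 1, 1
  0, 0, 0, 1, 2, 2, 2, 2, 2
  1, 1, 1, 2, 3, 3, 3, 3, 3
  1, 2, 2, 3, 4, 4, 4, 4, 4
  1, 2, 2, 3, 4, 4, 5, 5, 5
  1, 2, 3, 4, 5, 5, 6, 6, 6
  1, 2, 3, 4, 5, 6, 7, 7, 7
  1, 2, 3, 4, 5, 6, 7, 8, 8
  1, 2, 3, 4, 5, 6, 7, 8, 9

so w = (4, 5, 1, 2, 7, 3, 6, 8, 9).

D(w) has 8 cells with 3 SE-corners; essential set:

[(2, 3, 0), (5, 3, 2), (5, 6, 4)]


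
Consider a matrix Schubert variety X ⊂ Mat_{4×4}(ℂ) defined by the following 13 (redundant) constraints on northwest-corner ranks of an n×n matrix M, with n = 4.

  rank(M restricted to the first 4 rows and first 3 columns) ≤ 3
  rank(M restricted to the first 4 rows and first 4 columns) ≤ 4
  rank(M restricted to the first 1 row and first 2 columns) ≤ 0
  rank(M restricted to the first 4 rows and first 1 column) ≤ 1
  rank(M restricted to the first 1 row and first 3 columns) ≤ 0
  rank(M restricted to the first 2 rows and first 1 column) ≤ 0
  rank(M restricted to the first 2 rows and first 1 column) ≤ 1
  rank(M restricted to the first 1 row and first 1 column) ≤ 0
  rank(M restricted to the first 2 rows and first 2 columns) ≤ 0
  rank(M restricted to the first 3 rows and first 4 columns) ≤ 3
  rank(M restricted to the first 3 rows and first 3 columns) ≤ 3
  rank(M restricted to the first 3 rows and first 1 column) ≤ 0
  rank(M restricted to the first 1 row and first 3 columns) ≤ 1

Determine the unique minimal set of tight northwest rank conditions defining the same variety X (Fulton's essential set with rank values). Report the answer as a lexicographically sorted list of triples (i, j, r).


Recovering R(i,j) via the rank-extension bound from the 13 conditions:

  0  0  0  1
  0  0  1  2
  0  1  2  3
  1  2  3  4

so w = (4, 3, 2, 1).

Fulton essential set (3 of the 6 Rothe cells):

[(1, 3, 0), (2, 2, 0), (3, 1, 0)]


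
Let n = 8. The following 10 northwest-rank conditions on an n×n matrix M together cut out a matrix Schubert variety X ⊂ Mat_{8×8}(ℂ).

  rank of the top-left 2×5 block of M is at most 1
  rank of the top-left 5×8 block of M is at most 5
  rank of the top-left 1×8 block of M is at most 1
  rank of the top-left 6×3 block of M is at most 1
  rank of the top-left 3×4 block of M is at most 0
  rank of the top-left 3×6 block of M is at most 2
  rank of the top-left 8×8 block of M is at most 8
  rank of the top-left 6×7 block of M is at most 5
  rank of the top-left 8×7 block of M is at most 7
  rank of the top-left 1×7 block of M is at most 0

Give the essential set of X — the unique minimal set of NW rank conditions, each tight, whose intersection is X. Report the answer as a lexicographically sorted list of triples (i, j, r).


Propagating the 10 rank bounds to every northwest block:

  R[1]: 0 | 0 | 0 | 0 | 0 | 0 | 0 | 1
  R[2]: 0 | 0 | 0 | 0 | 1 | 1 | 1 | 2
  R[3]: 0 | 0 | 0 | 0 | 1 | 2 | 2 | 3
  R[4]: 1 | 1 | 1 | 1 | 2 | 3 | 3 | 4
  R[5]: 1 | 1 | 1 | 2 | 3 | 4 | 4 | 5
  R[6]: 1 | 1 | 1 | 2 | 3 | 4 | 5 | 6
  R[7]: 1 | 2 | 2 | 3 | 4 | 5 | 6 | 7
  R[8]: 1 | 2 | 3 | 4 | 5 | 6 | 7 | 8

so w = (8, 5, 6, 1, 4, 7, 2, 3).

Rothe diagram D(w) (19 cells), 3 SE-corners (essential conditions):

[(1, 7, 0), (3, 4, 0), (6, 3, 1)]


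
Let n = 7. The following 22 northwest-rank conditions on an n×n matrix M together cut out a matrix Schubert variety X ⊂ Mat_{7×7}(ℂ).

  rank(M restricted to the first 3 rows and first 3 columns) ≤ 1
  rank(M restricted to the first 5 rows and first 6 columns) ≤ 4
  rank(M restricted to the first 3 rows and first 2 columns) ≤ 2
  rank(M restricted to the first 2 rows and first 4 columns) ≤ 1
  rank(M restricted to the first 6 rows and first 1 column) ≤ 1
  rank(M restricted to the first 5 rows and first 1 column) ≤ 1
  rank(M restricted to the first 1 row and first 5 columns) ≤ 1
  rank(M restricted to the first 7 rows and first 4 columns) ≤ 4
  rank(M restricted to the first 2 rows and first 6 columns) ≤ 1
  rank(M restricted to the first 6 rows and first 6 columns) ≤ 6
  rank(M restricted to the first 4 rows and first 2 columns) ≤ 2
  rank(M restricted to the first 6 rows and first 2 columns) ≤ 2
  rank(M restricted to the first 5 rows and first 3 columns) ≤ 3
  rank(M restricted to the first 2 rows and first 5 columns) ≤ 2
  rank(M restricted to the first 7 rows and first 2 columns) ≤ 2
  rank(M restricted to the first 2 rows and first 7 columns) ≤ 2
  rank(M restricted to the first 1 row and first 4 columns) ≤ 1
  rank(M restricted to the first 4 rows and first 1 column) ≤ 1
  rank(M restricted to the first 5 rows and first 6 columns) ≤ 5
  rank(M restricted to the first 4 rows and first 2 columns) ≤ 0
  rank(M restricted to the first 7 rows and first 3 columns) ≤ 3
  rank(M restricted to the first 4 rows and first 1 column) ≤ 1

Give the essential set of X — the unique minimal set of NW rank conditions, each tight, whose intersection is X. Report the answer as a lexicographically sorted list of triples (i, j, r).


Recovering R(i,j) via the rank-extension bound from the 22 conditions:

  0, 0, 1, 1, 1, 1, 1
  0, 0, 1, 1, 1, 1, 2
  0, 0, 1, 2, 2, 2, 3
  0, 0, 1, 2, 3, 3, 4
  1, 1, 2, 3, 4, 4, 5
  1, 2, 3, 4, 5, 5, 6
  1, 2, 3, 4, 5, 6, 7

hence w(1..7) = (3, 7, 4, 5, 1, 2, 6).

Rothe diagram D(w) (11 cells), 2 SE-corners (essential conditions):

[(2, 6, 1), (4, 2, 0)]


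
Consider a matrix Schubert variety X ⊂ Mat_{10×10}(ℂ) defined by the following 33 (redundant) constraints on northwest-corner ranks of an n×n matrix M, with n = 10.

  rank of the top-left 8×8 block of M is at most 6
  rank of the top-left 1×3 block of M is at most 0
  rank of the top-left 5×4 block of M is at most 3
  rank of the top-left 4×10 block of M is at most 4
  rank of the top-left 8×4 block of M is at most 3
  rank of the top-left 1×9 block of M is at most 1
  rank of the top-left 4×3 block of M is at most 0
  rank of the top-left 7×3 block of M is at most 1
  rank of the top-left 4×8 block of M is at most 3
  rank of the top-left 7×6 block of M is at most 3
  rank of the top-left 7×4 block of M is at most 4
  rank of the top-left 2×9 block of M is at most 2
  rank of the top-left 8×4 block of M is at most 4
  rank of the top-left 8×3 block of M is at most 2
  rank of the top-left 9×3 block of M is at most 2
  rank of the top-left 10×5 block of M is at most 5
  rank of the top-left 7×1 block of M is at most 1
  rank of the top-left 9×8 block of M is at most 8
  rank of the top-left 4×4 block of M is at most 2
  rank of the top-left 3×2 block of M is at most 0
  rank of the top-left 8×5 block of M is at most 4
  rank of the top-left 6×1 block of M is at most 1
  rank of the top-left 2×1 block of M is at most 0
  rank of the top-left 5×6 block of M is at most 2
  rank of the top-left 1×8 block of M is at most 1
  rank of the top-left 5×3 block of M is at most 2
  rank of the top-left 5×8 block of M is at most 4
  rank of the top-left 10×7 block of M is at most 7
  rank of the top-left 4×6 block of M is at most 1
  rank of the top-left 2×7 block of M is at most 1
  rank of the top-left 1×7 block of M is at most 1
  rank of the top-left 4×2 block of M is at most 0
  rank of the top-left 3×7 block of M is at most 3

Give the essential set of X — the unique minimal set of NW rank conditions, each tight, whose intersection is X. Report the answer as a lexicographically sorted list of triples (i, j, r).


Reconstructing r_w from the 33 given conditions:

  R[1]: 0 | 0 | 0 | 1 | 1 | 1 | 1 | 1 | 1 | 1
  R[2]: 0 | 0 | 0 | 1 | 1 | 1 | 1 | 2 | 2 | 2
  R[3]: 0 | 0 | 0 | 1 | 1 | 1 | 2 | 3 | 3 | 3
  R[4]: 0 | 0 | 0 | 1 | 1 | 1 | 2 | 3 | 4 | 4
  R[5]: 1 | 1 | 1 | 2 | 2 | 2 | 3 | 4 | 5 | 5
  R[6]: 1 | 1 | 1 | 2 | 3 | 3 | 4 | 5 | 6 | 6
  R[7]: 1 | 1 | 1 | 2 | 3 | 3 | 4 | 5 | 6 | 7
  R[8]: 1 | 2 | 2 | 3 | 4 | 4 | 5 | 6 | 7 | 8
  R[9]: 1 | 2 | 2 | 3 | 4 | 5 | 6 | 7 | 8 | 9
  R[10]: 1 | 2 | 3 | 4 | 5 | 6 | 7 | 8 | 9 | 10

the unique w with this rank table is (4, 8, 7, 9, 1, 5, 10, 2, 6, 3).

D(w) has 25 cells with 6 SE-corners; essential set:

[(2, 7, 1), (4, 3, 0), (4, 6, 1), (7, 3, 1), (7, 6, 3), (9, 3, 2)]


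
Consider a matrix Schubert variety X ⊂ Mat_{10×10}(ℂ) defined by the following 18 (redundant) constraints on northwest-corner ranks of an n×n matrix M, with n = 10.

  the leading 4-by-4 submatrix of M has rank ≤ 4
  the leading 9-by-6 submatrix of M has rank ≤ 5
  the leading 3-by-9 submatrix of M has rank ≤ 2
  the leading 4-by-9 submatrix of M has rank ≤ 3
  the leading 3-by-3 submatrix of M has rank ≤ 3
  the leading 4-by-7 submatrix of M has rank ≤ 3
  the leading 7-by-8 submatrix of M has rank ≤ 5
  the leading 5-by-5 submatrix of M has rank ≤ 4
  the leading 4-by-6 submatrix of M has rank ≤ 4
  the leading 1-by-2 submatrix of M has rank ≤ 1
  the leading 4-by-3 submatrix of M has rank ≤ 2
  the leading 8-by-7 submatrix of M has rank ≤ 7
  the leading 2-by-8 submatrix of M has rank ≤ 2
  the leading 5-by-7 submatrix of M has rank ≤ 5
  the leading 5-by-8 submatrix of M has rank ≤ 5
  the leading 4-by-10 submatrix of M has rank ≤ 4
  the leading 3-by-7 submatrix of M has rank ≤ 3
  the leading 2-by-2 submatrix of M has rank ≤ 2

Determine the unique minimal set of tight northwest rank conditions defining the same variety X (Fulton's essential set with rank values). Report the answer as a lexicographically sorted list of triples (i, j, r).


The tightest implied rank at each (i,j), from the 18 conditions:

  R[1]: 1  1  1  1  1  1  1  1  1  1
  R[2]: 1  2  2  2  2  2  2  2  2  2
  R[3]: 1  2  2  2  2  2  2  2  2  3
  R[4]: 1  2  2  3  3  3  3  3  3  4
  R[5]: 1  2  3  4  4  4  4  4  4  5
  R[6]: 1  2  3  4  5  5  5  5  5  6
  R[7]: 1  2  3  4  5  5  5  5  6  7
  R[8]: 1  2  3  4  5  5  6  6  7  8
  R[9]: 1  2  3  4  5  5  6  7  8  9
  R[10]: 1  2  3  4  5  6  7  8  9  10

giving w = (1, 2, 10, 4, 3, 5, 9, 7, 8, 6) via Δ²R.

Rothe diagram D(w) (13 cells), 4 SE-corners (essential conditions):

[(3, 9, 2), (4, 3, 2), (7, 8, 5), (9, 6, 5)]


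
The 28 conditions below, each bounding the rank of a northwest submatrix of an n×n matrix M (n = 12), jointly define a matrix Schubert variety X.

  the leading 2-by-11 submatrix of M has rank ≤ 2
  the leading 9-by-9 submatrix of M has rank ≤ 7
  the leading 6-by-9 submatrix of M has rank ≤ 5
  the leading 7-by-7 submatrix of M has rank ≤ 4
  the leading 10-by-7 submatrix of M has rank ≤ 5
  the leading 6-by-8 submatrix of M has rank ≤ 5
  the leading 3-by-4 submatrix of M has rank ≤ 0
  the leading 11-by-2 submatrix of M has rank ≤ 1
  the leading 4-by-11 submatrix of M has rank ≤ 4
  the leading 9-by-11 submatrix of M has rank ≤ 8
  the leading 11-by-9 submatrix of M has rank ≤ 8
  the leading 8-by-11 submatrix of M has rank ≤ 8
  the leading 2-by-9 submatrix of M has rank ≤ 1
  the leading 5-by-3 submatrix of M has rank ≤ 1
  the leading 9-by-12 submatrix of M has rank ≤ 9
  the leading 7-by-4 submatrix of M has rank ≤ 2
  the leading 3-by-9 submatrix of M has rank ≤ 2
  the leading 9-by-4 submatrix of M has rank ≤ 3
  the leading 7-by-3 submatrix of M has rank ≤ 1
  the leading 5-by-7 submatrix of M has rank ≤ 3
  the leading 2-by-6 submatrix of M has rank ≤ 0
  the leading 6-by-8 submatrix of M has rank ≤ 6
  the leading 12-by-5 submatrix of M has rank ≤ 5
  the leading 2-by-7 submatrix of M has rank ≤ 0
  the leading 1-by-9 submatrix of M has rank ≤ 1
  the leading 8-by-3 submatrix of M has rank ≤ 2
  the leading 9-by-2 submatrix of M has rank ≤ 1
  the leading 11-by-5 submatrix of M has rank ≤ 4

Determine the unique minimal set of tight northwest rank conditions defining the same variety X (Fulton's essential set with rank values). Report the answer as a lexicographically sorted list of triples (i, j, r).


Propagating the 28 rank bounds to every northwest block:

  R[1]: 0, 0, 0, 0, 0, 0, 0, 1, 1, 1, 1, 1
  R[2]: 0, 0, 0, 0, 0, 0, 0, 1, 1, 2, 2, 2
  R[3]: 0, 0, 0, 0, 1, 1, 1, 2, 2, 3, 3, 3
  R[4]: 1, 1, 1, 1, 2, 2, 2, 3, 3, 4, 4, 4
  R[5]: 1, 1, 1, 2, 3, 3, 3, 4, 4, 5, 5, 5
  R[6]: 1, 1, 1, 2, 3, 4, 4, 5, 5, 6, 6, 6
  R[7]: 1, 1, 1, 2, 3, 4, 4, 5, 6, 7, 7, 7
  R[8]: 1, 1, 2, 3, 4, 5, 5, 6, 7, 8, 8, 8
  R[9]: 1, 1, 2, 3, 4, 5, 5, 6, 7, 8, 8, 9
  R[10]: 1, 1, 2, 3, 4, 5, 5, 6, 7, 8, 9, 10
  R[11]: 1, 1, 2, 3, 4, 5, 6, 7, 8, 9, 10, 11
  R[12]: 1, 2, 3, 4, 5, 6, 7, 8, 9, 10, 11, 12

giving w = (8, 10, 5, 1, 4, 6, 9, 3, 12, 11, 7, 2) via Δ²R.

Fulton essential set (8 of the 33 Rothe cells):

[(2, 7, 0), (2, 9, 1), (3, 4, 0), (7, 3, 1), (7, 7, 4), (9, 11, 8), (10, 7, 5), (11, 2, 1)]


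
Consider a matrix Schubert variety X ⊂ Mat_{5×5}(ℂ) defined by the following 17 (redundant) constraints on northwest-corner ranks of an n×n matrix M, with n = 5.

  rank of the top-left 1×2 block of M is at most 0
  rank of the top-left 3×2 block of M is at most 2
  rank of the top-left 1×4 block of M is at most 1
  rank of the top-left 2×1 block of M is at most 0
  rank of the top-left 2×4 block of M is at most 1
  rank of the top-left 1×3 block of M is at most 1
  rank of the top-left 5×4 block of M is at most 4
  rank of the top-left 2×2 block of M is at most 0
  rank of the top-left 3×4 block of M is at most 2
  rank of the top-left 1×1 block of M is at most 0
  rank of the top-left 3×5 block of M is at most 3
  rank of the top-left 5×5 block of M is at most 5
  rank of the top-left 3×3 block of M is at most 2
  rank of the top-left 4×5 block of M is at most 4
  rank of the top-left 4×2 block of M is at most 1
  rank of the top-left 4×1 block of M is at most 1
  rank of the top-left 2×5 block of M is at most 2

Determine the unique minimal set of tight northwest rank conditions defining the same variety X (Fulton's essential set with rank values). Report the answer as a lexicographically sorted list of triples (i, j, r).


Recovering R(i,j) via the rank-extension bound from the 17 conditions:

  0, 0, 1, 1, 1
  0, 0, 1, 1, 2
  1, 1, 2, 2, 3
  1, 1, 2, 3, 4
  1, 2, 3, 4, 5

second differences of R give the permutation w = (3, 5, 1, 4, 2).

D(w) has 6 cells with 3 SE-corners; essential set:

[(2, 2, 0), (2, 4, 1), (4, 2, 1)]


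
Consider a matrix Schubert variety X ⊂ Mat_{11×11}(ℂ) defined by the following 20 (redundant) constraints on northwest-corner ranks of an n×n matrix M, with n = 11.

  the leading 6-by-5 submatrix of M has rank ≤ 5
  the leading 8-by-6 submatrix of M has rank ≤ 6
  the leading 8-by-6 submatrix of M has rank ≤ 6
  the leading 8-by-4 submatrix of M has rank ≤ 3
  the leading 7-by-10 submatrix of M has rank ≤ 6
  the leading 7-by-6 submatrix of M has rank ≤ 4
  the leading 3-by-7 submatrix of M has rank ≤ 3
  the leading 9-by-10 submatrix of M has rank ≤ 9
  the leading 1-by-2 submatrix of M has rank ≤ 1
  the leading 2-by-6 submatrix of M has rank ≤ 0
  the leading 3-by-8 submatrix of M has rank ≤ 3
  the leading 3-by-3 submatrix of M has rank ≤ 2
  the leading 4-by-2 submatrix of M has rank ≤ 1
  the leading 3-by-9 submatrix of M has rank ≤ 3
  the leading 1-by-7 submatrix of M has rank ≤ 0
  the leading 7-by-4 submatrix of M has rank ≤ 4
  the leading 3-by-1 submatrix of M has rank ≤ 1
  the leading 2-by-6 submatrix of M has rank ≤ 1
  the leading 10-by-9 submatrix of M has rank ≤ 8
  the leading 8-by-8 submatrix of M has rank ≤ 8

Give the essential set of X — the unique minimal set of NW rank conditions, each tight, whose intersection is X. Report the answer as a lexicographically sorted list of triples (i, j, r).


Recovering R(i,j) via the rank-extension bound from the 20 conditions:

  row 1: 0  0  0  0  0  0  0  1  1  1  1
  row 2: 0  0  0  0  0  0  1  2  2  2  2
  row 3: 1  1  1  1  1  1  2  3  3  3  3
  row 4: 1  1  2  2  2  2  3  4  4  4  4
  row 5: 1  2  3  3  3  3  4  5  5  5  5
  row 6: 1  2  3  3  4  4  5  6  6  6  6
  row 7: 1  2  3  3  4  4  5  6  6  6  7
  row 8: 1  2  3  3  4  5  6  7  7  7  8
  row 9: 1  2  3  4  5  6  7  8  8  8  9
  row 10: 1  2  3  4  5  6  7  8  8  9  10
  row 11: 1  2  3  4  5  6  7  8  9  10  11

giving w = (8, 7, 1, 3, 2, 5, 11, 6, 4, 10, 9) via Δ²R.

ℓ(w)=21; the 7 essential cells (i,j,r):

[(1, 7, 0), (2, 6, 0), (4, 2, 1), (7, 6, 4), (7, 10, 6), (8, 4, 3), (10, 9, 8)]


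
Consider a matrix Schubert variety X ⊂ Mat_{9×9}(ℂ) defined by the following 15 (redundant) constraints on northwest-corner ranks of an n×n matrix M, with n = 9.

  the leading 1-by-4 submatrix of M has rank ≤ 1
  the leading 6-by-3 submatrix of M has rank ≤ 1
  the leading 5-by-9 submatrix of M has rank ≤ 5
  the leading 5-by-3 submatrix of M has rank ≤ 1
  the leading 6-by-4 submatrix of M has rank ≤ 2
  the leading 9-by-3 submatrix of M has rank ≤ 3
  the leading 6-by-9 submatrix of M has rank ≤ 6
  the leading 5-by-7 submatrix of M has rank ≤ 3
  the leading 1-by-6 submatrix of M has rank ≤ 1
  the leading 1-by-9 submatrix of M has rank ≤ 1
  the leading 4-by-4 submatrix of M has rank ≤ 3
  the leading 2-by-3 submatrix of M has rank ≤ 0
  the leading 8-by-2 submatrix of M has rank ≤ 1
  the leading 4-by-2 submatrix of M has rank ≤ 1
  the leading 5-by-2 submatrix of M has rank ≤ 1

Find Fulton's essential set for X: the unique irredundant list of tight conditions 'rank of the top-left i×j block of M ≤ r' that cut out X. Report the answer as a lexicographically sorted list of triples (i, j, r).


Rank table r_w(9×9) implied by the 15 constraints:

  0, 0, 0, 1, 1, 1, 1, 1, 1
  0, 0, 0, 1, 2, 2, 2, 2, 2
  1, 1, 1, 2, 3, 3, 3, 3, 3
  1, 1, 1, 2, 3, 3, 3, 4, 4
  1, 1, 1, 2, 3, 3, 3, 4, 5
  1, 1, 1, 2, 3, 4, 4, 5, 6
  1, 1, 2, 3, 4, 5, 5, 6, 7
  1, 1, 2, 3, 4, 5, 6, 7, 8
  1, 2, 3, 4, 5, 6, 7, 8, 9

second differences of R give the permutation w = (4, 5, 1, 8, 9, 6, 3, 7, 2).

Rothe diagram D(w) (18 cells), 4 SE-corners (essential conditions):

[(2, 3, 0), (5, 7, 3), (6, 3, 1), (8, 2, 1)]


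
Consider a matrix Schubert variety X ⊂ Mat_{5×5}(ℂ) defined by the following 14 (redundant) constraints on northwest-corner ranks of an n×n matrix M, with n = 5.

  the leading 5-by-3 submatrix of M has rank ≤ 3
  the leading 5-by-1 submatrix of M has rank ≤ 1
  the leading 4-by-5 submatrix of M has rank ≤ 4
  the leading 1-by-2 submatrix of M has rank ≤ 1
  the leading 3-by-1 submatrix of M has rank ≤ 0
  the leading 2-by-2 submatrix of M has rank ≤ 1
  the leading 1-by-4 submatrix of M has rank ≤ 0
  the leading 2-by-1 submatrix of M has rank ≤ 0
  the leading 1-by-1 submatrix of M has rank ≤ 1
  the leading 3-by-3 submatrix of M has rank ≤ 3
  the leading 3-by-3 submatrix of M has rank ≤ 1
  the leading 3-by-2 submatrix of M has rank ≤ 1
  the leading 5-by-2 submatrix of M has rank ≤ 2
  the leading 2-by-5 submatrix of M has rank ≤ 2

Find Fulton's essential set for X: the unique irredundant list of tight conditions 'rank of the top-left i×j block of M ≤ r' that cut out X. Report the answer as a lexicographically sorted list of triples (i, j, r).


The tightest implied rank at each (i,j), from the 14 conditions:

  i=1: 0  0  0  0  1
  i=2: 0  1  1  1  2
  i=3: 0  1  1  2  3
  i=4: 1  2  2  3  4
  i=5: 1  2  3  4  5

hence w(1..5) = (5, 2, 4, 1, 3).

3 SE-corners of the 7-cell Rothe diagram give Ess(w):

[(1, 4, 0), (3, 1, 0), (3, 3, 1)]


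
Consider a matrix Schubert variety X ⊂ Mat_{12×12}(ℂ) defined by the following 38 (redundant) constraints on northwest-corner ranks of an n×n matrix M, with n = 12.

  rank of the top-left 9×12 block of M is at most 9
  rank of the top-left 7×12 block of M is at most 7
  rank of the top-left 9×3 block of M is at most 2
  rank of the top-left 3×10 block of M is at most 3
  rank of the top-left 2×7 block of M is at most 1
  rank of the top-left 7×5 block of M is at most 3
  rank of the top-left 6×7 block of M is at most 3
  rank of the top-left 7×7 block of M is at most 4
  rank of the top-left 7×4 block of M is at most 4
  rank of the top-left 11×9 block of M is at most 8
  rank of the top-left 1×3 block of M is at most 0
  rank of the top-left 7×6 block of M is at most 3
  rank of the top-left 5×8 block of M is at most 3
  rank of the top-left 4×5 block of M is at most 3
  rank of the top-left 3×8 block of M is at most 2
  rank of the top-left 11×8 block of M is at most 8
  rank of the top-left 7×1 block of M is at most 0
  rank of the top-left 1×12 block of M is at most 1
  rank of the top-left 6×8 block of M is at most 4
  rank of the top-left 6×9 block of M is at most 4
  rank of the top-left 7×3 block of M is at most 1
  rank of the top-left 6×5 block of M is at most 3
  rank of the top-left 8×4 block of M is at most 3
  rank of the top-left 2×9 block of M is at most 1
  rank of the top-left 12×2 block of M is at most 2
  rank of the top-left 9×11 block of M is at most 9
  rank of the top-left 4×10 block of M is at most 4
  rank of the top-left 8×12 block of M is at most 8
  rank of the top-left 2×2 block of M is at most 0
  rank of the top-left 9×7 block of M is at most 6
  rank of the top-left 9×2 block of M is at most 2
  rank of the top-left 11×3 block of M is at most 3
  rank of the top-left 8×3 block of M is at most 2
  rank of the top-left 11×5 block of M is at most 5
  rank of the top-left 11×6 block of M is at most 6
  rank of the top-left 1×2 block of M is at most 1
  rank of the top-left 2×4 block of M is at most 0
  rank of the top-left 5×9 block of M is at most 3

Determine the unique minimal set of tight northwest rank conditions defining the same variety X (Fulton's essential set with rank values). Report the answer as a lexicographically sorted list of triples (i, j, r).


Computing R[i][j] = min implied NW-rank bound (n=12, 38 conditions):

  i=1: 0 0 0 0 1 1 1 1 1 1 1 1
  i=2: 0 0 0 0 1 1 1 1 1 2 2 2
  i=3: 0 1 1 1 2 2 2 2 2 3 3 3
  i=4: 0 1 1 2 3 3 3 3 3 4 4 4
  i=5: 0 1 1 2 3 3 3 3 3 4 5 5
  i=6: 0 1 1 2 3 3 3 4 4 5 6 6
  i=7: 0 1 1 2 3 3 4 5 5 6 7 7
  i=8: 1 2 2 3 4 4 5 6 6 7 8 8
  i=9: 1 2 2 3 4 5 6 7 7 8 9 9
  i=10: 1 2 3 4 5 6 7 8 8 9 10 10
  i=11: 1 2 3 4 5 6 7 8 8 9 10 11
  i=12: 1 2 3 4 5 6 7 8 9 10 11 12

so w = (5, 10, 2, 4, 11, 8, 7, 1, 6, 3, 12, 9).

|D(w)|=30, |Ess(w)|=9:

[(2, 4, 0), (2, 9, 1), (5, 9, 3), (6, 7, 3), (7, 1, 0), (7, 3, 1), (7, 6, 3), (9, 3, 2), (11, 9, 8)]


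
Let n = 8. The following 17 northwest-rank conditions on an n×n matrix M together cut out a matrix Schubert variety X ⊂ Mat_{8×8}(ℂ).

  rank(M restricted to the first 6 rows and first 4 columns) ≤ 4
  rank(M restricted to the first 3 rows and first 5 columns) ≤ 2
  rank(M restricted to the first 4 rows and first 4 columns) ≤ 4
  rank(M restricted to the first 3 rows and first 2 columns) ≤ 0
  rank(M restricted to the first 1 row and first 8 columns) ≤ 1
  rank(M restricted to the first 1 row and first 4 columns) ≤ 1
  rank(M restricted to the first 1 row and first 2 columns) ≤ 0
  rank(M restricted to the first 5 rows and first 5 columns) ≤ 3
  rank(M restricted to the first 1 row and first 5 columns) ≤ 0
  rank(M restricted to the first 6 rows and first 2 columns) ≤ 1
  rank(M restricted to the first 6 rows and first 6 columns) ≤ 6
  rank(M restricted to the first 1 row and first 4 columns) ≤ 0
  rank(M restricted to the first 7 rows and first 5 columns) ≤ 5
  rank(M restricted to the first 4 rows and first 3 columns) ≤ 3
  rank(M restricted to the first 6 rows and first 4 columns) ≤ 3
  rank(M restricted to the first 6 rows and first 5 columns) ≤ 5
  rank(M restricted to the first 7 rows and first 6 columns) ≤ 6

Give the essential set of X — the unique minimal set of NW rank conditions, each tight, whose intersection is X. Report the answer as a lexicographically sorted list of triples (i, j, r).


Reconstructing r_w from the 17 given conditions:

  0 | 0 | 0 | 0 | 0 | 1 | 1 | 1
  0 | 0 | 1 | 1 | 1 | 2 | 2 | 2
  0 | 0 | 1 | 2 | 2 | 3 | 3 | 3
  1 | 1 | 2 | 3 | 3 | 4 | 4 | 4
  1 | 1 | 2 | 3 | 3 | 4 | 5 | 5
  1 | 1 | 2 | 3 | 4 | 5 | 6 | 6
  1 | 2 | 3 | 4 | 5 | 6 | 7 | 7
  1 | 2 | 3 | 4 | 5 | 6 | 7 | 8

reading off 1-entries of Δ²R: w = (6, 3, 4, 1, 7, 5, 2, 8).

4 SE-corners of the 12-cell Rothe diagram give Ess(w):

[(1, 5, 0), (3, 2, 0), (5, 5, 3), (6, 2, 1)]
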